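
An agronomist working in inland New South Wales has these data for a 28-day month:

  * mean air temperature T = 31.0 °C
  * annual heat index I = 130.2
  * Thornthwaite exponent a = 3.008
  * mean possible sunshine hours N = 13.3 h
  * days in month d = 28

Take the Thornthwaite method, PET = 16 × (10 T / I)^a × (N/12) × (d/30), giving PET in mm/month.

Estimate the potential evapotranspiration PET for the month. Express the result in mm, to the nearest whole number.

10T/I = 10 × 31.0 / 130.2 = 2.3810
(10T/I)^a = 2.3810^3.008 = 13.5923
Uncorrected PET = 16 × 13.5923 = 217.477 mm
Correction = (N/12)(d/30) = (13.3/12)(28/30) = 1.0344
PET = 217.477 × 1.0344 = 224.958 mm/month

225 mm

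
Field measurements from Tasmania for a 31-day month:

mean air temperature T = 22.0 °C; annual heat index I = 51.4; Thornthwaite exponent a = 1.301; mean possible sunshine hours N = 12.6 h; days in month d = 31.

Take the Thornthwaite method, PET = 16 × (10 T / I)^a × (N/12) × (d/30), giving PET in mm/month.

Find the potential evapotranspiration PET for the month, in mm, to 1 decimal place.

115.1 mm

10T/I = 10 × 22.0 / 51.4 = 4.2802
(10T/I)^a = 4.2802^1.301 = 6.6303
Uncorrected PET = 16 × 6.6303 = 106.085 mm
Correction = (N/12)(d/30) = (12.6/12)(31/30) = 1.0850
PET = 106.085 × 1.0850 = 115.102 mm/month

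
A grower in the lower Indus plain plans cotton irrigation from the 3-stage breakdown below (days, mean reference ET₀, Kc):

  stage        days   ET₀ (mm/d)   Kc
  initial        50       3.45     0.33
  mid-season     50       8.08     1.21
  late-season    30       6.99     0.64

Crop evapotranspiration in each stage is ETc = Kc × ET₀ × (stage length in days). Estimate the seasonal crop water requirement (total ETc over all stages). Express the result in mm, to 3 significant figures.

680 mm

initial: 0.33 × 3.45 × 50 = 56.93 mm
mid-season: 1.21 × 8.08 × 50 = 488.84 mm
late-season: 0.64 × 6.99 × 30 = 134.21 mm
Seasonal total = 679.98 mm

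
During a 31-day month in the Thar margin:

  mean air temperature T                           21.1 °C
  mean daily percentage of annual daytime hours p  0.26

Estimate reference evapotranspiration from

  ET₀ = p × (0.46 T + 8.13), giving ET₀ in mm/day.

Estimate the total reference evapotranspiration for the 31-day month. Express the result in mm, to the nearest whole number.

144 mm

ET₀ = 0.26 × (0.46 × 21.1 + 8.13) = 0.26 × 17.836 = 4.6374 mm/d
Monthly total = 4.6374 × 31 = 143.759 mm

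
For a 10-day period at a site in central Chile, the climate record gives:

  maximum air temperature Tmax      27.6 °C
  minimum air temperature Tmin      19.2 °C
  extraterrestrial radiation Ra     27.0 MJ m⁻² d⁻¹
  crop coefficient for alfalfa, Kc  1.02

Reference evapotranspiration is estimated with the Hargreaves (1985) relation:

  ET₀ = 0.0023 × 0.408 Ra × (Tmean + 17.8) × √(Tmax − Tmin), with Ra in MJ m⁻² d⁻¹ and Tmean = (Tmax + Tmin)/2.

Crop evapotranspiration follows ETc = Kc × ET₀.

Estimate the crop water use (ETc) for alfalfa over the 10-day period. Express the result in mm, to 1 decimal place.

Tmean = (27.6 + 19.2)/2 = 23.40 °C
0.408 Ra = 0.408 × 27.0 = 11.0160 mm/d equivalent
ET₀ = 0.0023 × 11.0160 × (23.40 + 17.8) × √8.4 = 0.0023 × 11.0160 × 41.20 × 2.8983 = 3.0255 mm/d
ETc = Kc × ET₀ = 1.02 × 3.0255 = 3.0860 mm/d
Over 10 days: 3.0860 × 10 = 30.860 mm

30.9 mm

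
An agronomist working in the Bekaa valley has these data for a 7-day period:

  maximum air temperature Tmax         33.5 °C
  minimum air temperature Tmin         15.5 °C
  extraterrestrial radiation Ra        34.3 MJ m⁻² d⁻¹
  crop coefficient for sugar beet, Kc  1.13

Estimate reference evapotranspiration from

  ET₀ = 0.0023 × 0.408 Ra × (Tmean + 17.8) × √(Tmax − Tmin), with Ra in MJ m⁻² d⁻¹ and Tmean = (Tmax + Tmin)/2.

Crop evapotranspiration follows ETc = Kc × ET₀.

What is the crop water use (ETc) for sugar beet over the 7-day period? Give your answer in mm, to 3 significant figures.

Tmean = (33.5 + 15.5)/2 = 24.50 °C
0.408 Ra = 0.408 × 34.3 = 13.9944 mm/d equivalent
ET₀ = 0.0023 × 13.9944 × (24.50 + 17.8) × √18.0 = 0.0023 × 13.9944 × 42.30 × 4.2426 = 5.7764 mm/d
ETc = Kc × ET₀ = 1.13 × 5.7764 = 6.5273 mm/d
Over 7 days: 6.5273 × 7 = 45.691 mm

45.7 mm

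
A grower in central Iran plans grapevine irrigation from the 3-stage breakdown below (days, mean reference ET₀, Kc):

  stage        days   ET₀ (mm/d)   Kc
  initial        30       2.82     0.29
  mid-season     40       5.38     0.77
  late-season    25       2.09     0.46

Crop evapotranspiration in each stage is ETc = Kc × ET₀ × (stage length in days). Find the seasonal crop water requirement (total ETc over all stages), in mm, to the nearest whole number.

initial: 0.29 × 2.82 × 30 = 24.53 mm
mid-season: 0.77 × 5.38 × 40 = 165.70 mm
late-season: 0.46 × 2.09 × 25 = 24.04 mm
Seasonal total = 214.27 mm

214 mm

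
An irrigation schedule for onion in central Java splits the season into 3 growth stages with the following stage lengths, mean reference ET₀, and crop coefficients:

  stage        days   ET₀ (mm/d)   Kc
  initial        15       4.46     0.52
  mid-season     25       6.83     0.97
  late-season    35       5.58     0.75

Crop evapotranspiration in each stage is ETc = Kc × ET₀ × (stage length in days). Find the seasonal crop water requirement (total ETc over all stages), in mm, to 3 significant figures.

347 mm

initial: 0.52 × 4.46 × 15 = 34.79 mm
mid-season: 0.97 × 6.83 × 25 = 165.63 mm
late-season: 0.75 × 5.58 × 35 = 146.48 mm
Seasonal total = 346.90 mm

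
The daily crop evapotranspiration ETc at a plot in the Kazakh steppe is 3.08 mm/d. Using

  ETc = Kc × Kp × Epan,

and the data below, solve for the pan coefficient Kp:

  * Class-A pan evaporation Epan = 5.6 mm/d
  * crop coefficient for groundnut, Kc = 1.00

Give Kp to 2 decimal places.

ETc = Kc × Kp × Epan  ⇒  Kp = ETc / (Kc × Epan)
Kp = 3.08 / (1.00 × 5.6) = 3.08 / 5.600 = 0.5500

0.55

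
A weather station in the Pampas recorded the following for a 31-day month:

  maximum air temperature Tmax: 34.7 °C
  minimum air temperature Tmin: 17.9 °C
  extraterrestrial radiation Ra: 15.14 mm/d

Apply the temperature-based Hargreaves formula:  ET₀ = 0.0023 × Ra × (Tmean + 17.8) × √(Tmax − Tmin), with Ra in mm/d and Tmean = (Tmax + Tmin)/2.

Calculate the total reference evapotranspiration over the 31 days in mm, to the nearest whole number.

Tmean = (34.7 + 17.9)/2 = 26.30 °C
ET₀ = 0.0023 × 15.14 × (26.30 + 17.8) × √16.8 = 0.0023 × 15.14 × 44.10 × 4.0988 = 6.2943 mm/d
Over 31 days: 6.2943 × 31 = 195.123 mm

195 mm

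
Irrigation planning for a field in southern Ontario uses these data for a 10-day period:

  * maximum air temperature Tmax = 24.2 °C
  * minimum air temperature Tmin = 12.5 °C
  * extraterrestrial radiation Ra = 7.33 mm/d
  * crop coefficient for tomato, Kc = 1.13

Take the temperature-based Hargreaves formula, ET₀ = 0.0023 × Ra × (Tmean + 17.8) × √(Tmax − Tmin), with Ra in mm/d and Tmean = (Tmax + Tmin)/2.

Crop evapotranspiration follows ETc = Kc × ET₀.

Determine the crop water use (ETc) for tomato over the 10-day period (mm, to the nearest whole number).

24 mm

Tmean = (24.2 + 12.5)/2 = 18.35 °C
ET₀ = 0.0023 × 7.33 × (18.35 + 17.8) × √11.7 = 0.0023 × 7.33 × 36.15 × 3.4205 = 2.0846 mm/d
ETc = Kc × ET₀ = 1.13 × 2.0846 = 2.3556 mm/d
Over 10 days: 2.3556 × 10 = 23.556 mm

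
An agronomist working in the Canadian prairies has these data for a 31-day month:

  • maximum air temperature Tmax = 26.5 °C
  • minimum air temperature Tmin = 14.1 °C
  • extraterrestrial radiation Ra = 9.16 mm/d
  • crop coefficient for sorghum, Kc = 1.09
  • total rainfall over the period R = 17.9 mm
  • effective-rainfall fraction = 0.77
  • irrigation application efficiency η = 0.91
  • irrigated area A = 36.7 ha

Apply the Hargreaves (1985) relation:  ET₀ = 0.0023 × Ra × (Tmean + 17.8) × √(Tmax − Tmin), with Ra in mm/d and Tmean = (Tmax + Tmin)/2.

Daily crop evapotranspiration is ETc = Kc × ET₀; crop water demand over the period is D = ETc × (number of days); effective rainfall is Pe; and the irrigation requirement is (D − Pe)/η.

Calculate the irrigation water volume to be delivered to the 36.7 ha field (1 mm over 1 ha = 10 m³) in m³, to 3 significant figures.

33000 m³

Tmean = (26.5 + 14.1)/2 = 20.30 °C
ET₀ = 0.0023 × 9.16 × (20.30 + 17.8) × √12.4 = 0.0023 × 9.16 × 38.10 × 3.5214 = 2.8266 mm/d
ETc = Kc × ET₀ = 1.09 × 2.8266 = 3.0810 mm/d
Crop demand D = ETc × 31 d = 3.0810 × 31 = 95.511 mm
Pe = 0.77 × 17.9 = 13.783 mm
D − Pe = 95.511 − 13.783 = 81.728 mm
Gross irrigation = 81.728 / 0.91 = 89.811 mm
Volume = 89.811 mm × 36.7 ha × 10 = 32960.6 m³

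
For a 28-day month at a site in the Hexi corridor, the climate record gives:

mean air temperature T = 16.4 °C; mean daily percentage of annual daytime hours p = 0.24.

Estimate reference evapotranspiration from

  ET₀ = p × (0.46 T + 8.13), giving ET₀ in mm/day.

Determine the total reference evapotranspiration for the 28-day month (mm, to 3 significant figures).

ET₀ = 0.24 × (0.46 × 16.4 + 8.13) = 0.24 × 15.674 = 3.7618 mm/d
Monthly total = 3.7618 × 28 = 105.330 mm

105 mm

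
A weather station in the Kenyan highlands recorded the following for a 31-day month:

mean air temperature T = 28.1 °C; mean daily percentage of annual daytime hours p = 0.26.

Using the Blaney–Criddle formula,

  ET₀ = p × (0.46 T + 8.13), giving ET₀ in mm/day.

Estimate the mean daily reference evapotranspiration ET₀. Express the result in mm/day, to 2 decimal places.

5.47 mm/day

ET₀ = 0.26 × (0.46 × 28.1 + 8.13) = 0.26 × 21.056 = 5.4746 mm/d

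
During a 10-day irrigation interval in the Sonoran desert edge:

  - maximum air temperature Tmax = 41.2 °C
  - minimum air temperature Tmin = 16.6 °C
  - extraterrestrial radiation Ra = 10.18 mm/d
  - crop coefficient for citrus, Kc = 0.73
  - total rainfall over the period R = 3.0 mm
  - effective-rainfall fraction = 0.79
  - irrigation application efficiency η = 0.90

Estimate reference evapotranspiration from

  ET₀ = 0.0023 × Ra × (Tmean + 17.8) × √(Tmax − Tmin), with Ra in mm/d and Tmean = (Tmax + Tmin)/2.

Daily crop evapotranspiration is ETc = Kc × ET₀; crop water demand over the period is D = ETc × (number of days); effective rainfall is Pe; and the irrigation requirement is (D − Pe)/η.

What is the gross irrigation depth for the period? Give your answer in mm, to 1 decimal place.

Tmean = (41.2 + 16.6)/2 = 28.90 °C
ET₀ = 0.0023 × 10.18 × (28.90 + 17.8) × √24.6 = 0.0023 × 10.18 × 46.70 × 4.9598 = 5.4232 mm/d
ETc = Kc × ET₀ = 0.73 × 5.4232 = 3.9589 mm/d
Crop demand D = ETc × 10 d = 3.9589 × 10 = 39.589 mm
Pe = 0.79 × 3.0 = 2.370 mm
D − Pe = 39.589 − 2.370 = 37.219 mm
Gross irrigation = 37.219 / 0.90 = 41.354 mm

41.4 mm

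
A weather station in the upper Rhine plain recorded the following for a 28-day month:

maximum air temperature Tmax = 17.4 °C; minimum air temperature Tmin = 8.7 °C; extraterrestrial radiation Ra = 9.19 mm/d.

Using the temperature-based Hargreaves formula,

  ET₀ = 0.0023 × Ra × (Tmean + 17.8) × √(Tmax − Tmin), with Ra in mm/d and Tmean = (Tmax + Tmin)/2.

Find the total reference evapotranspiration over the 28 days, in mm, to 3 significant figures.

53.9 mm

Tmean = (17.4 + 8.7)/2 = 13.05 °C
ET₀ = 0.0023 × 9.19 × (13.05 + 17.8) × √8.7 = 0.0023 × 9.19 × 30.85 × 2.9496 = 1.9234 mm/d
Over 28 days: 1.9234 × 28 = 53.855 mm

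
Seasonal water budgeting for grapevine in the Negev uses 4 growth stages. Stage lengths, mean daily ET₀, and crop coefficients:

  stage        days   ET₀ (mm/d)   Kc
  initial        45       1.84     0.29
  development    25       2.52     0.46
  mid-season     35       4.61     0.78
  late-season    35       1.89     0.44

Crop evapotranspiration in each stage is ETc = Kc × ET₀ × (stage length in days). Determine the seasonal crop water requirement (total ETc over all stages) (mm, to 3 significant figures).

208 mm

initial: 0.29 × 1.84 × 45 = 24.01 mm
development: 0.46 × 2.52 × 25 = 28.98 mm
mid-season: 0.78 × 4.61 × 35 = 125.85 mm
late-season: 0.44 × 1.89 × 35 = 29.11 mm
Seasonal total = 207.95 mm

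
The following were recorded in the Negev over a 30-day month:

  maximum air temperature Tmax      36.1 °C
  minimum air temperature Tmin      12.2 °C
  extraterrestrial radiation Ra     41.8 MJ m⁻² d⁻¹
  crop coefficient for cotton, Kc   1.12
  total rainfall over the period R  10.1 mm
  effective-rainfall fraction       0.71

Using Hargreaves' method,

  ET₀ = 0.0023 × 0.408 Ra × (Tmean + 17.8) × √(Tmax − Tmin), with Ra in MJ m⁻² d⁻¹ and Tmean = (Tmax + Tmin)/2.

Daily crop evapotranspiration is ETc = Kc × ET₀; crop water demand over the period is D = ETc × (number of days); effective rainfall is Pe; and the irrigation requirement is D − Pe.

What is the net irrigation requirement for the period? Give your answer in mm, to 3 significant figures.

Tmean = (36.1 + 12.2)/2 = 24.15 °C
0.408 Ra = 0.408 × 41.8 = 17.0544 mm/d equivalent
ET₀ = 0.0023 × 17.0544 × (24.15 + 17.8) × √23.9 = 0.0023 × 17.0544 × 41.95 × 4.8888 = 8.0445 mm/d
ETc = Kc × ET₀ = 1.12 × 8.0445 = 9.0098 mm/d
Crop demand D = ETc × 30 d = 9.0098 × 30 = 270.294 mm
Pe = 0.71 × 10.1 = 7.171 mm
D − Pe = 270.294 − 7.171 = 263.123 mm

263 mm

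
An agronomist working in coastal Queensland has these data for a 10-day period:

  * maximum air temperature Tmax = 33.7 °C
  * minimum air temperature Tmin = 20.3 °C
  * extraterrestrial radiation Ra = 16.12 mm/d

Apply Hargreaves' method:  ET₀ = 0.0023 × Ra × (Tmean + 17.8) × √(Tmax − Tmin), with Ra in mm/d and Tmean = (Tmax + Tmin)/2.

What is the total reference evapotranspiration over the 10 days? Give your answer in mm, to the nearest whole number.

61 mm

Tmean = (33.7 + 20.3)/2 = 27.00 °C
ET₀ = 0.0023 × 16.12 × (27.00 + 17.8) × √13.4 = 0.0023 × 16.12 × 44.80 × 3.6606 = 6.0803 mm/d
Over 10 days: 6.0803 × 10 = 60.803 mm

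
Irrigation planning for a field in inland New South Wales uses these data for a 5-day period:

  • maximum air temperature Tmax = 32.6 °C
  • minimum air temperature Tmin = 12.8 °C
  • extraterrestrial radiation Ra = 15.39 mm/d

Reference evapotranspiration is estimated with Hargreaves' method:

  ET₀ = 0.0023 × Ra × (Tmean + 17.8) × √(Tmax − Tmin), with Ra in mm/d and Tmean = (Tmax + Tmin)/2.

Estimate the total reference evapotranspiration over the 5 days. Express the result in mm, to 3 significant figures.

31.9 mm

Tmean = (32.6 + 12.8)/2 = 22.70 °C
ET₀ = 0.0023 × 15.39 × (22.70 + 17.8) × √19.8 = 0.0023 × 15.39 × 40.50 × 4.4497 = 6.3790 mm/d
Over 5 days: 6.3790 × 5 = 31.895 mm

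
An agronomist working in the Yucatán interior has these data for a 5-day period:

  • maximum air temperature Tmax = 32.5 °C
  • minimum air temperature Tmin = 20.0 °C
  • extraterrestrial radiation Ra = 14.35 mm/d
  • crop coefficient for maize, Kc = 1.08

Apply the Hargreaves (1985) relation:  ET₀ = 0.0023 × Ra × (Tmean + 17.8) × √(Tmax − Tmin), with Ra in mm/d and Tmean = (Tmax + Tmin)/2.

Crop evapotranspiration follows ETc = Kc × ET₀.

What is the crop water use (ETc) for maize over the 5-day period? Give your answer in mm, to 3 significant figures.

Tmean = (32.5 + 20.0)/2 = 26.25 °C
ET₀ = 0.0023 × 14.35 × (26.25 + 17.8) × √12.5 = 0.0023 × 14.35 × 44.05 × 3.5355 = 5.1402 mm/d
ETc = Kc × ET₀ = 1.08 × 5.1402 = 5.5514 mm/d
Over 5 days: 5.5514 × 5 = 27.757 mm

27.8 mm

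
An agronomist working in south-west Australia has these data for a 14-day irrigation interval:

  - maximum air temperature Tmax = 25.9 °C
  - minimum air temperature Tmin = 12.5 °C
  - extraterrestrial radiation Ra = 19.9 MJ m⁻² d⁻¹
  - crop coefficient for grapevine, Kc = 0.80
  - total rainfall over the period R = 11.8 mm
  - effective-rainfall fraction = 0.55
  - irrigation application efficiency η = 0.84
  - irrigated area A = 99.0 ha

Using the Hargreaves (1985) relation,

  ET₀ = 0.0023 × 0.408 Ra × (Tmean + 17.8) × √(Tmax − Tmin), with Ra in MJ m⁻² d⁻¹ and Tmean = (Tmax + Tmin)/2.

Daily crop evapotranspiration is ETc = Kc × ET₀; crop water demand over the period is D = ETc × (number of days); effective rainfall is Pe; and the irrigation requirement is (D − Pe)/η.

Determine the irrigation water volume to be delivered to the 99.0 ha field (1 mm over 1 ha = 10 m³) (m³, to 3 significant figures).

Tmean = (25.9 + 12.5)/2 = 19.20 °C
0.408 Ra = 0.408 × 19.9 = 8.1192 mm/d equivalent
ET₀ = 0.0023 × 8.1192 × (19.20 + 17.8) × √13.4 = 0.0023 × 8.1192 × 37.00 × 3.6606 = 2.5293 mm/d
ETc = Kc × ET₀ = 0.80 × 2.5293 = 2.0234 mm/d
Crop demand D = ETc × 14 d = 2.0234 × 14 = 28.328 mm
Pe = 0.55 × 11.8 = 6.490 mm
D − Pe = 28.328 − 6.490 = 21.838 mm
Gross irrigation = 21.838 / 0.84 = 25.998 mm
Volume = 25.998 mm × 99.0 ha × 10 = 25738.0 m³

25700 m³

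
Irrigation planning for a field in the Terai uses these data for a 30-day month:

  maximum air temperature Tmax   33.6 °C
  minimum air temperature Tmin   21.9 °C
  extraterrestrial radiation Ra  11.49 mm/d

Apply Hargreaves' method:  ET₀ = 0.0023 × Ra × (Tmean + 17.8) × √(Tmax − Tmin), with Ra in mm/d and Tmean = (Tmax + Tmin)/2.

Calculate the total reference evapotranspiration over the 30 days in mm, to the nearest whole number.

124 mm

Tmean = (33.6 + 21.9)/2 = 27.75 °C
ET₀ = 0.0023 × 11.49 × (27.75 + 17.8) × √11.7 = 0.0023 × 11.49 × 45.55 × 3.4205 = 4.1174 mm/d
Over 30 days: 4.1174 × 30 = 123.522 mm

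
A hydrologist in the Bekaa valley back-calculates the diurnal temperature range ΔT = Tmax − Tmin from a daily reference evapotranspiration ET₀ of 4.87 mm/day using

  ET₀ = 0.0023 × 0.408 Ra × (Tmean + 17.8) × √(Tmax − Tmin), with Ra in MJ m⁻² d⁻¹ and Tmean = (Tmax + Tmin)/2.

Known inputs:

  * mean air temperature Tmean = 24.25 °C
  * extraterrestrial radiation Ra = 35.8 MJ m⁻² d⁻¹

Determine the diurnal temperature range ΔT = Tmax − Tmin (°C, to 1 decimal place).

11.9 °C

√ΔT = ET₀ / [0.0023 × 0.408 × Ra × (Tmean+17.8)] = 4.87 / (0.0023 × 14.6064 × 42.05) = 3.4474
ΔT = 3.4474² = 11.885 °C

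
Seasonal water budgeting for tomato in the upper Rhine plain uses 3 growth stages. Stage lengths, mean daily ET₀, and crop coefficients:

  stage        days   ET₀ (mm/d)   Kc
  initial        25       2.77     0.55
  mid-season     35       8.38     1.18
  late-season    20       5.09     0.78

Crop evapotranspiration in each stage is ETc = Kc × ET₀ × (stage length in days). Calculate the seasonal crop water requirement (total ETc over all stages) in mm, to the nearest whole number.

initial: 0.55 × 2.77 × 25 = 38.09 mm
mid-season: 1.18 × 8.38 × 35 = 346.09 mm
late-season: 0.78 × 5.09 × 20 = 79.40 mm
Seasonal total = 463.58 mm

464 mm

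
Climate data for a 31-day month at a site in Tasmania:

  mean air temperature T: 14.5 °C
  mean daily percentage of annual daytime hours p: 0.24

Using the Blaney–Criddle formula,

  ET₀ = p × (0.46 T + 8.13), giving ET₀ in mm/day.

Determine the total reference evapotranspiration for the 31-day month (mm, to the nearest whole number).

110 mm

ET₀ = 0.24 × (0.46 × 14.5 + 8.13) = 0.24 × 14.800 = 3.5520 mm/d
Monthly total = 3.5520 × 31 = 110.112 mm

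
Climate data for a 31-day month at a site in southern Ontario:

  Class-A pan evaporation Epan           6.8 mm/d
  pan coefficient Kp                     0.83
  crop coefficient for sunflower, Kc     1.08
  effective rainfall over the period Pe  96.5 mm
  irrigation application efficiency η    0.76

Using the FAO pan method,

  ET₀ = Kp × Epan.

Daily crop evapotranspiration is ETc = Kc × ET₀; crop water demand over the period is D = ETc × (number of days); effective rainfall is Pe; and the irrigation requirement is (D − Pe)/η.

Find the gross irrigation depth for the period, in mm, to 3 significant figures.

ET₀ = 0.83 × 6.8 = 5.6440 mm/d
ETc = Kc × ET₀ = 1.08 × 5.6440 = 6.0955 mm/d
Crop demand D = ETc × 31 d = 6.0955 × 31 = 188.961 mm
D − Pe = 188.961 − 96.5 = 92.461 mm
Gross irrigation = 92.461 / 0.76 = 121.659 mm

122 mm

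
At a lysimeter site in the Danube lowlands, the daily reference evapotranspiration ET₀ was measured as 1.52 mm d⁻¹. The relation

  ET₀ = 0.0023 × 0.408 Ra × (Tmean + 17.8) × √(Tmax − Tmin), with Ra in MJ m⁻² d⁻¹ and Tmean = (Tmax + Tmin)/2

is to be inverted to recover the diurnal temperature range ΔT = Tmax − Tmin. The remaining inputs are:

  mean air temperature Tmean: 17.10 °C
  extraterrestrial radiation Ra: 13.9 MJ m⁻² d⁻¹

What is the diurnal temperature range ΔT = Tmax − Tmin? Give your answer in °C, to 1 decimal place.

√ΔT = ET₀ / [0.0023 × 0.408 × Ra × (Tmean+17.8)] = 1.52 / (0.0023 × 5.6712 × 34.90) = 3.3390
ΔT = 3.3390² = 11.149 °C

11.1 °C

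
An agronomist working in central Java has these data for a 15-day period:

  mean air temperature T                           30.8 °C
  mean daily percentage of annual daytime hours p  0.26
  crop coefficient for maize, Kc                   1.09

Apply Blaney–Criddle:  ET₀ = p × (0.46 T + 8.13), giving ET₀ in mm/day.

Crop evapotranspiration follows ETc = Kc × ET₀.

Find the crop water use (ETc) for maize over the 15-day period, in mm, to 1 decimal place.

ET₀ = 0.26 × (0.46 × 30.8 + 8.13) = 0.26 × 22.298 = 5.7975 mm/d
ETc = Kc × ET₀ = 1.09 × 5.7975 = 6.3193 mm/d
Over 15 days: 6.3193 × 15 = 94.790 mm

94.8 mm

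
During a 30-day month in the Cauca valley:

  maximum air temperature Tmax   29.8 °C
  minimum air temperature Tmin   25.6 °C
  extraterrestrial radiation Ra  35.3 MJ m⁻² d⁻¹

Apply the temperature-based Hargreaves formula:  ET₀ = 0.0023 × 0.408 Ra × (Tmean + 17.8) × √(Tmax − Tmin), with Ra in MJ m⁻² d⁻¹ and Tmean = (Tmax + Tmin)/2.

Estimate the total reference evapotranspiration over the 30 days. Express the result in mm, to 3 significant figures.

92.7 mm

Tmean = (29.8 + 25.6)/2 = 27.70 °C
0.408 Ra = 0.408 × 35.3 = 14.4024 mm/d equivalent
ET₀ = 0.0023 × 14.4024 × (27.70 + 17.8) × √4.2 = 0.0023 × 14.4024 × 45.50 × 2.0494 = 3.0889 mm/d
Over 30 days: 3.0889 × 30 = 92.667 mm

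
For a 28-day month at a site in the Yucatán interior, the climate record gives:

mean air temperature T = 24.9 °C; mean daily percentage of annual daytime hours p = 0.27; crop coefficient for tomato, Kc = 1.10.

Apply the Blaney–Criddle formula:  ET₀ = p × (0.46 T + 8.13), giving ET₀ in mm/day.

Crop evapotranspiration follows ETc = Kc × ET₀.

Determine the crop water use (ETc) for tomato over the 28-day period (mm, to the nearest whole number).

163 mm

ET₀ = 0.27 × (0.46 × 24.9 + 8.13) = 0.27 × 19.584 = 5.2877 mm/d
ETc = Kc × ET₀ = 1.10 × 5.2877 = 5.8165 mm/d
Over 28 days: 5.8165 × 28 = 162.862 mm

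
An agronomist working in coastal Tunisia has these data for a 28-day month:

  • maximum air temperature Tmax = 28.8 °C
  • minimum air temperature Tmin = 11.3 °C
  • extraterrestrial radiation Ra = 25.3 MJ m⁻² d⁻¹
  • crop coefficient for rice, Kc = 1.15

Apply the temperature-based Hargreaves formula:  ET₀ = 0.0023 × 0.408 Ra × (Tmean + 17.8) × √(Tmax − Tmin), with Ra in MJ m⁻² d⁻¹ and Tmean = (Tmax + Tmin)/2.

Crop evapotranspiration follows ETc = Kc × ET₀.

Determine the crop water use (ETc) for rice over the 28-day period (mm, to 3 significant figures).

Tmean = (28.8 + 11.3)/2 = 20.05 °C
0.408 Ra = 0.408 × 25.3 = 10.3224 mm/d equivalent
ET₀ = 0.0023 × 10.3224 × (20.05 + 17.8) × √17.5 = 0.0023 × 10.3224 × 37.85 × 4.1833 = 3.7592 mm/d
ETc = Kc × ET₀ = 1.15 × 3.7592 = 4.3231 mm/d
Over 28 days: 4.3231 × 28 = 121.047 mm

121 mm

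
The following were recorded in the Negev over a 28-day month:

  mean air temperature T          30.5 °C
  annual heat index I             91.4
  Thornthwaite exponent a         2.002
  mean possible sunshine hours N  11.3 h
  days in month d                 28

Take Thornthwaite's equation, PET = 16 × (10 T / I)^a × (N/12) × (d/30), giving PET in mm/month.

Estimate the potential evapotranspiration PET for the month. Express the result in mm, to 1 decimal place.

157.0 mm

10T/I = 10 × 30.5 / 91.4 = 3.3370
(10T/I)^a = 3.3370^2.002 = 11.1624
Uncorrected PET = 16 × 11.1624 = 178.598 mm
Correction = (N/12)(d/30) = (11.3/12)(28/30) = 0.8789
PET = 178.598 × 0.8789 = 156.970 mm/month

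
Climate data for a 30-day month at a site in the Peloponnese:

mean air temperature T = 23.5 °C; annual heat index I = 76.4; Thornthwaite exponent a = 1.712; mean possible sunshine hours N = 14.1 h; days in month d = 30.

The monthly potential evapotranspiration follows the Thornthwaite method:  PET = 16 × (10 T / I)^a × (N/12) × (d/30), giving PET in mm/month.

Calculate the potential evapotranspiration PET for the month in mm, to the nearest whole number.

129 mm

10T/I = 10 × 23.5 / 76.4 = 3.0759
(10T/I)^a = 3.0759^1.712 = 6.8456
Uncorrected PET = 16 × 6.8456 = 109.530 mm
Correction = (N/12)(d/30) = (14.1/12)(30/30) = 1.1750
PET = 109.530 × 1.1750 = 128.698 mm/month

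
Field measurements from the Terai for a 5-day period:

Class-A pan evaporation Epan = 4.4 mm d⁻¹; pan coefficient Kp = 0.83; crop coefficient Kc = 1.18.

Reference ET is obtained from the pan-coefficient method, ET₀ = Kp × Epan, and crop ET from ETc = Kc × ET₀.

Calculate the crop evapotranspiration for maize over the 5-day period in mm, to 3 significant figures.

ET₀ = 0.83 × 4.4 = 3.6520 mm/d
ETc = Kc × ET₀ = 1.18 × 3.6520 = 4.3094 mm/d
Over 5 days: 4.3094 × 5 = 21.547 mm

21.5 mm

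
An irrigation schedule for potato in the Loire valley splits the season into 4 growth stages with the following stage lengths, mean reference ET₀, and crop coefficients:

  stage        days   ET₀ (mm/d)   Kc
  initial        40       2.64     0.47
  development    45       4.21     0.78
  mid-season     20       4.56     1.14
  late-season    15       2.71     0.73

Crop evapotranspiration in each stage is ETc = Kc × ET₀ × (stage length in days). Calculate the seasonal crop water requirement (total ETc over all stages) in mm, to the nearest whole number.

331 mm

initial: 0.47 × 2.64 × 40 = 49.63 mm
development: 0.78 × 4.21 × 45 = 147.77 mm
mid-season: 1.14 × 4.56 × 20 = 103.97 mm
late-season: 0.73 × 2.71 × 15 = 29.67 mm
Seasonal total = 331.04 mm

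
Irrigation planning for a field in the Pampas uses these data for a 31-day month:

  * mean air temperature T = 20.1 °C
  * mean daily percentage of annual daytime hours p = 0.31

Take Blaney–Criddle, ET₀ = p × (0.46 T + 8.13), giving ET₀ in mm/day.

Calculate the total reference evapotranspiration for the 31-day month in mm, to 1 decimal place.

ET₀ = 0.31 × (0.46 × 20.1 + 8.13) = 0.31 × 17.376 = 5.3866 mm/d
Monthly total = 5.3866 × 31 = 166.985 mm

167.0 mm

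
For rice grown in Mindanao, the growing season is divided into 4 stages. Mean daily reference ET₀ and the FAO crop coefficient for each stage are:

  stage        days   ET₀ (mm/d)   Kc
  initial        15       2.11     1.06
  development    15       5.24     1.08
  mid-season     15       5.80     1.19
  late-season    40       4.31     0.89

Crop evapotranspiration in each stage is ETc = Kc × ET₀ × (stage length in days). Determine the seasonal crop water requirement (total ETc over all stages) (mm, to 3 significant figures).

initial: 1.06 × 2.11 × 15 = 33.55 mm
development: 1.08 × 5.24 × 15 = 84.89 mm
mid-season: 1.19 × 5.80 × 15 = 103.53 mm
late-season: 0.89 × 4.31 × 40 = 153.44 mm
Seasonal total = 375.41 mm

375 mm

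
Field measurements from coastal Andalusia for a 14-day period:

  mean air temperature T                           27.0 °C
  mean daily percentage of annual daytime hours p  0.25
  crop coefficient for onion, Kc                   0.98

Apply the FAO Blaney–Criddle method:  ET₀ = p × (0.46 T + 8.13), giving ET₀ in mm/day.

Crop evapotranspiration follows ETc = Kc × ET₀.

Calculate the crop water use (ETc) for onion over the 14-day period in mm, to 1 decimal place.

ET₀ = 0.25 × (0.46 × 27.0 + 8.13) = 0.25 × 20.550 = 5.1375 mm/d
ETc = Kc × ET₀ = 0.98 × 5.1375 = 5.0348 mm/d
Over 14 days: 5.0348 × 14 = 70.487 mm

70.5 mm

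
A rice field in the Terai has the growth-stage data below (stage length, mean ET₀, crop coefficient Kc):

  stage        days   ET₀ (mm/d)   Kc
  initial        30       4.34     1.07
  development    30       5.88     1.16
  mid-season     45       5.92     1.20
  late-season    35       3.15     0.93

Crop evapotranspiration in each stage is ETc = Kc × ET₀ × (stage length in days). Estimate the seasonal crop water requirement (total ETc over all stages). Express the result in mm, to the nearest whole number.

initial: 1.07 × 4.34 × 30 = 139.31 mm
development: 1.16 × 5.88 × 30 = 204.62 mm
mid-season: 1.20 × 5.92 × 45 = 319.68 mm
late-season: 0.93 × 3.15 × 35 = 102.53 mm
Seasonal total = 766.14 mm

766 mm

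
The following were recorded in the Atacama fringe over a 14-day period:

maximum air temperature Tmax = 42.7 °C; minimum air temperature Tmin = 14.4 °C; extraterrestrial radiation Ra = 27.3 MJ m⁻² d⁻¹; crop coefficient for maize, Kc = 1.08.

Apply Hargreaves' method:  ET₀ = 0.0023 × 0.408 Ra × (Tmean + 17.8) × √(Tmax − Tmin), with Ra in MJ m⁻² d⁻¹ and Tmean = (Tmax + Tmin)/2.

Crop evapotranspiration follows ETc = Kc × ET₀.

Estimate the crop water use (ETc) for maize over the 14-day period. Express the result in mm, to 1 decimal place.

95.5 mm

Tmean = (42.7 + 14.4)/2 = 28.55 °C
0.408 Ra = 0.408 × 27.3 = 11.1384 mm/d equivalent
ET₀ = 0.0023 × 11.1384 × (28.55 + 17.8) × √28.3 = 0.0023 × 11.1384 × 46.35 × 5.3198 = 6.3168 mm/d
ETc = Kc × ET₀ = 1.08 × 6.3168 = 6.8221 mm/d
Over 14 days: 6.8221 × 14 = 95.509 mm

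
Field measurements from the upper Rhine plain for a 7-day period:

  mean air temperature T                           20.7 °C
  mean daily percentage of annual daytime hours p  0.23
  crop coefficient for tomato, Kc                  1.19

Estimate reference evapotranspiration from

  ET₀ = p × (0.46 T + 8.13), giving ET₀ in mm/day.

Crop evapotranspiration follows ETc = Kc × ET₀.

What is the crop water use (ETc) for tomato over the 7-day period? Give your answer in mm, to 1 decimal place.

33.8 mm

ET₀ = 0.23 × (0.46 × 20.7 + 8.13) = 0.23 × 17.652 = 4.0600 mm/d
ETc = Kc × ET₀ = 1.19 × 4.0600 = 4.8314 mm/d
Over 7 days: 4.8314 × 7 = 33.820 mm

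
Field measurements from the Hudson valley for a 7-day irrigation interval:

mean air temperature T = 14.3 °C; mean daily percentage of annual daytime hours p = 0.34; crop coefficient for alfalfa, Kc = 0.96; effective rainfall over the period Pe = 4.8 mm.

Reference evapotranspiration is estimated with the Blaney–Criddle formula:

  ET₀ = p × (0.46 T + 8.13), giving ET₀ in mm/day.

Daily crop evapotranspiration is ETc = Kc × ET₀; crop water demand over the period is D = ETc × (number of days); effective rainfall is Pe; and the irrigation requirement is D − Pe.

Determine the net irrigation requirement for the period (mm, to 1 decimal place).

ET₀ = 0.34 × (0.46 × 14.3 + 8.13) = 0.34 × 14.708 = 5.0007 mm/d
ETc = Kc × ET₀ = 0.96 × 5.0007 = 4.8007 mm/d
Crop demand D = ETc × 7 d = 4.8007 × 7 = 33.605 mm
D − Pe = 33.605 − 4.8 = 28.805 mm

28.8 mm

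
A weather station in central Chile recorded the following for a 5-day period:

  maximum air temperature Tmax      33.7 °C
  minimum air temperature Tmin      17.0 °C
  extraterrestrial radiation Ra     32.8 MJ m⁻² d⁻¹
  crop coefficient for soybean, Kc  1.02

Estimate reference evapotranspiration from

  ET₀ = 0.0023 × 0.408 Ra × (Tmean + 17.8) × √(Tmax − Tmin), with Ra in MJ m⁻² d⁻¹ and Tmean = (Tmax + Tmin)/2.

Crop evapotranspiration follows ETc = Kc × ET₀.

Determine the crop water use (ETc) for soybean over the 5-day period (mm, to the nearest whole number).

Tmean = (33.7 + 17.0)/2 = 25.35 °C
0.408 Ra = 0.408 × 32.8 = 13.3824 mm/d equivalent
ET₀ = 0.0023 × 13.3824 × (25.35 + 17.8) × √16.7 = 0.0023 × 13.3824 × 43.15 × 4.0866 = 5.4276 mm/d
ETc = Kc × ET₀ = 1.02 × 5.4276 = 5.5362 mm/d
Over 5 days: 5.5362 × 5 = 27.681 mm

28 mm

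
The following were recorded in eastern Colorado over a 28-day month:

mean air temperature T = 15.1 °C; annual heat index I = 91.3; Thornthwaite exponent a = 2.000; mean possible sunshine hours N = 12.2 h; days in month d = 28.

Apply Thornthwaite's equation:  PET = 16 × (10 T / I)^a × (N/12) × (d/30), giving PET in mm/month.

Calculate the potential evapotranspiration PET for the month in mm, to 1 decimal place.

41.5 mm

10T/I = 10 × 15.1 / 91.3 = 1.6539
(10T/I)^a = 1.6539^2.000 = 2.7354
Uncorrected PET = 16 × 2.7354 = 43.766 mm
Correction = (N/12)(d/30) = (12.2/12)(28/30) = 0.9489
PET = 43.766 × 0.9489 = 41.530 mm/month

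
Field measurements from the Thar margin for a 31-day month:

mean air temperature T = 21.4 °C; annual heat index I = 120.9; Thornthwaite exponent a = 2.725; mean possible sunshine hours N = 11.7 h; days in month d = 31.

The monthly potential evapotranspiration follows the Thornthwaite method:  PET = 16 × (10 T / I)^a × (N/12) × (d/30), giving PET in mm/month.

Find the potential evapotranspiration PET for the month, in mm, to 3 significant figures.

10T/I = 10 × 21.4 / 120.9 = 1.7701
(10T/I)^a = 1.7701^2.725 = 4.7402
Uncorrected PET = 16 × 4.7402 = 75.843 mm
Correction = (N/12)(d/30) = (11.7/12)(31/30) = 1.0075
PET = 75.843 × 1.0075 = 76.412 mm/month

76.4 mm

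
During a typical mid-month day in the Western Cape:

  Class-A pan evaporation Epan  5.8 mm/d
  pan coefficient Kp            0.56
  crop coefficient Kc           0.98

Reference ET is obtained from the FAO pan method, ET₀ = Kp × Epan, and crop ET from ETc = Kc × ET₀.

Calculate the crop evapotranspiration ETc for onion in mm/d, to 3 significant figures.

ET₀ = 0.56 × 5.8 = 3.2480 mm/d
ETc = Kc × ET₀ = 0.98 × 3.2480 = 3.1830 mm/d

3.18 mm/d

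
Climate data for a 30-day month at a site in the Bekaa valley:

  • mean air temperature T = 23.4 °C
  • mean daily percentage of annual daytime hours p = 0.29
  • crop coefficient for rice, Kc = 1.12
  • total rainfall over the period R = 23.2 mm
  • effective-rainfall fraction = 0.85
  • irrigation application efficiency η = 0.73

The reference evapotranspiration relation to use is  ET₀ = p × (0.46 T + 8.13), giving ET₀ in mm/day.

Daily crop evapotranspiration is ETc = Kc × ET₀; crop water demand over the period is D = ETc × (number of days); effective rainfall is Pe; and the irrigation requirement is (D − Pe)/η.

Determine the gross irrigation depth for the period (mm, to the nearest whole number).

ET₀ = 0.29 × (0.46 × 23.4 + 8.13) = 0.29 × 18.894 = 5.4793 mm/d
ETc = Kc × ET₀ = 1.12 × 5.4793 = 6.1368 mm/d
Crop demand D = ETc × 30 d = 6.1368 × 30 = 184.104 mm
Pe = 0.85 × 23.2 = 19.720 mm
D − Pe = 184.104 − 19.720 = 164.384 mm
Gross irrigation = 164.384 / 0.73 = 225.184 mm

225 mm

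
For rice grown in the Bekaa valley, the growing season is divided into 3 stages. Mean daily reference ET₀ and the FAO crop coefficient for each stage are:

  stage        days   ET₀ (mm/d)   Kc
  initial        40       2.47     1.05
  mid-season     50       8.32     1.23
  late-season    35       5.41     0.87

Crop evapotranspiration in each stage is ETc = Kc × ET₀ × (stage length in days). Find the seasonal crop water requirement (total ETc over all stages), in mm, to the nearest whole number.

initial: 1.05 × 2.47 × 40 = 103.74 mm
mid-season: 1.23 × 8.32 × 50 = 511.68 mm
late-season: 0.87 × 5.41 × 35 = 164.73 mm
Seasonal total = 780.15 mm

780 mm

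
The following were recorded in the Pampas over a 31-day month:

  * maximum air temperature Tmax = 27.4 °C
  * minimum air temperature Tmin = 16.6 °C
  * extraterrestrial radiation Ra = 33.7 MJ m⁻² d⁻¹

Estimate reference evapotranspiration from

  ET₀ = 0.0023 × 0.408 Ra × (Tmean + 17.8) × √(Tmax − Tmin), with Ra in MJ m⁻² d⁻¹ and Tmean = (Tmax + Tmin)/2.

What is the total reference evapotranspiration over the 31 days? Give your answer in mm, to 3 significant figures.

Tmean = (27.4 + 16.6)/2 = 22.00 °C
0.408 Ra = 0.408 × 33.7 = 13.7496 mm/d equivalent
ET₀ = 0.0023 × 13.7496 × (22.00 + 17.8) × √10.8 = 0.0023 × 13.7496 × 39.80 × 3.2863 = 4.1363 mm/d
Over 31 days: 4.1363 × 31 = 128.225 mm

128 mm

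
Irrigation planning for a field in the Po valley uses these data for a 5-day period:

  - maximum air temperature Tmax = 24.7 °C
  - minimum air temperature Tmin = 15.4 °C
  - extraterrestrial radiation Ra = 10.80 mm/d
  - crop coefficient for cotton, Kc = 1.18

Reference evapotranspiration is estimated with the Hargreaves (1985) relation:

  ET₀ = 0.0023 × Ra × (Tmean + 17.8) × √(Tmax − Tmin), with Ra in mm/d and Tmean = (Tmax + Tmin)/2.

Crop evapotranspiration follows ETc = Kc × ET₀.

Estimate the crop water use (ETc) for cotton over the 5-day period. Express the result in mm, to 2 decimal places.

Tmean = (24.7 + 15.4)/2 = 20.05 °C
ET₀ = 0.0023 × 10.80 × (20.05 + 17.8) × √9.3 = 0.0023 × 10.80 × 37.85 × 3.0496 = 2.8672 mm/d
ETc = Kc × ET₀ = 1.18 × 2.8672 = 3.3833 mm/d
Over 5 days: 3.3833 × 5 = 16.917 mm

16.92 mm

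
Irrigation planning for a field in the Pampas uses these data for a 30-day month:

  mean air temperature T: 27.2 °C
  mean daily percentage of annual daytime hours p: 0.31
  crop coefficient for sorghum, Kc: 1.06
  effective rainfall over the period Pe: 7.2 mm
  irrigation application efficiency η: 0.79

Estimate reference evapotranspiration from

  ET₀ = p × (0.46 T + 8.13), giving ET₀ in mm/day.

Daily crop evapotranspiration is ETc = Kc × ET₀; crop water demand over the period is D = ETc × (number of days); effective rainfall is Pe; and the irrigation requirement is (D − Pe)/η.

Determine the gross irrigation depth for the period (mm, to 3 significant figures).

ET₀ = 0.31 × (0.46 × 27.2 + 8.13) = 0.31 × 20.642 = 6.3990 mm/d
ETc = Kc × ET₀ = 1.06 × 6.3990 = 6.7829 mm/d
Crop demand D = ETc × 30 d = 6.7829 × 30 = 203.487 mm
D − Pe = 203.487 − 7.2 = 196.287 mm
Gross irrigation = 196.287 / 0.79 = 248.465 mm

248 mm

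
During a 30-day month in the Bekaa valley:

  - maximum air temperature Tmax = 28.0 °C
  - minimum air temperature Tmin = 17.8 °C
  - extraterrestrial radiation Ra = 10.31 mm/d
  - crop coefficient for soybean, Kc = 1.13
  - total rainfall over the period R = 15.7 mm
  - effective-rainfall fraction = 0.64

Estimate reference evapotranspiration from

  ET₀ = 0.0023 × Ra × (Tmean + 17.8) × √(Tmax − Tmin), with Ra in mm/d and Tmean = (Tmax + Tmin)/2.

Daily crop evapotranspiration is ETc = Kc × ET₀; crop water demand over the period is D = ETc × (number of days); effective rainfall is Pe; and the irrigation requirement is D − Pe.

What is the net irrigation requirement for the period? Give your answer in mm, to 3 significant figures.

94.4 mm

Tmean = (28.0 + 17.8)/2 = 22.90 °C
ET₀ = 0.0023 × 10.31 × (22.90 + 17.8) × √10.2 = 0.0023 × 10.31 × 40.70 × 3.1937 = 3.0823 mm/d
ETc = Kc × ET₀ = 1.13 × 3.0823 = 3.4830 mm/d
Crop demand D = ETc × 30 d = 3.4830 × 30 = 104.490 mm
Pe = 0.64 × 15.7 = 10.048 mm
D − Pe = 104.490 − 10.048 = 94.442 mm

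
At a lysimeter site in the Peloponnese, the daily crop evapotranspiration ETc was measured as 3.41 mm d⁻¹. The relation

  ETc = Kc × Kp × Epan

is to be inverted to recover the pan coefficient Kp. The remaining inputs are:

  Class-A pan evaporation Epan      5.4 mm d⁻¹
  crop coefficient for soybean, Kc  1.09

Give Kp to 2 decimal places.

0.58

ETc = Kc × Kp × Epan  ⇒  Kp = ETc / (Kc × Epan)
Kp = 3.41 / (1.09 × 5.4) = 3.41 / 5.886 = 0.5793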